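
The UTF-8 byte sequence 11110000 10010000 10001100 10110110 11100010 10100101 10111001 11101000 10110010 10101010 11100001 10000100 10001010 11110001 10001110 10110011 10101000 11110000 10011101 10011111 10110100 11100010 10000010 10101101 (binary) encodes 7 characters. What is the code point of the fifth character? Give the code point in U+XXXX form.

U+4ECE8

Offset 0: leading byte 0xF0 = 11110000 → 4-byte char #1 = F0 90 8C B6.
Offset 4: leading byte 0xE2 = 11100010 → 3-byte char #2 = E2 A5 B9.
Offset 7: leading byte 0xE8 = 11101000 → 3-byte char #3 = E8 B2 AA.
Offset 10: leading byte 0xE1 = 11100001 → 3-byte char #4 = E1 84 8A.
Offset 13: leading byte 0xF1 = 11110001 → 4-byte char #5 = F1 8E B3 A8.
Leading byte 0xF1 = 11110001 matches 11110xxx → 4-byte sequence.
Byte 1: 0xF1 = 11110001, payload 001 (3 bits).
Byte 2: 0x8E = 10001110 (10xxxxxx ✓), payload 001110.
Byte 3: 0xB3 = 10110011 (10xxxxxx ✓), payload 110011.
Byte 4: 0xA8 = 10101000 (10xxxxxx ✓), payload 101000.
Concatenate: 001001110110011101000 = 0x4ECE8 (21 bits → U+4ECE8).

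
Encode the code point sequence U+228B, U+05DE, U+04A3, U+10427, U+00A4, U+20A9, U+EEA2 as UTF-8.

U+228B: 3-byte form → E2 8A 8B.
U+05DE: 2-byte form → D7 9E.
U+04A3: 2-byte form → D2 A3.
U+10427: 4-byte form → F0 90 90 A7.
U+00A4: 2-byte form → C2 A4.
U+20A9: 3-byte form → E2 82 A9.
U+EEA2: 3-byte form → EE BA A2.
Concatenated (19 bytes): E2 8A 8B D7 9E D2 A3 F0 90 90 A7 C2 A4 E2 82 A9 EE BA A2.

E2 8A 8B D7 9E D2 A3 F0 90 90 A7 C2 A4 E2 82 A9 EE BA A2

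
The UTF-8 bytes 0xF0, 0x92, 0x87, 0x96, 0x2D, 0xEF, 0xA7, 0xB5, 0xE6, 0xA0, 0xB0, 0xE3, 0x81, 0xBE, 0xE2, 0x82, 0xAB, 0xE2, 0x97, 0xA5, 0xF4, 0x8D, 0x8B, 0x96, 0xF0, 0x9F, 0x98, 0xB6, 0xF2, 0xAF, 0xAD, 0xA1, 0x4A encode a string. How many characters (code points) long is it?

11

Byte at offset 0: 0xF0 = 11110000 → 4-byte char (#1). Advance 4.
Byte at offset 4: 0x2D = 00101101 → 1-byte char (#2). Advance 1.
Byte at offset 5: 0xEF = 11101111 → 3-byte char (#3). Advance 3.
Byte at offset 8: 0xE6 = 11100110 → 3-byte char (#4). Advance 3.
Byte at offset 11: 0xE3 = 11100011 → 3-byte char (#5). Advance 3.
Byte at offset 14: 0xE2 = 11100010 → 3-byte char (#6). Advance 3.
Byte at offset 17: 0xE2 = 11100010 → 3-byte char (#7). Advance 3.
Byte at offset 20: 0xF4 = 11110100 → 4-byte char (#8). Advance 4.
Byte at offset 24: 0xF0 = 11110000 → 4-byte char (#9). Advance 4.
Byte at offset 28: 0xF2 = 11110010 → 4-byte char (#10). Advance 4.
Byte at offset 32: 0x4A = 01001010 → 1-byte char (#11). Advance 1.
Reached end at offset 33 after 11 code points.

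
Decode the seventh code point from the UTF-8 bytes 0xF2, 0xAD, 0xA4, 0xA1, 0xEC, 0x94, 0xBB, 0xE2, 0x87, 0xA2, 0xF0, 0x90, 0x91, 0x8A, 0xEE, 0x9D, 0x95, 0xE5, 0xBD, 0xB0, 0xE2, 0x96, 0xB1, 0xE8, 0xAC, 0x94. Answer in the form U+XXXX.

U+25B1

Offset 0: leading byte 0xF2 = 11110010 → 4-byte char #1 = F2 AD A4 A1.
Offset 4: leading byte 0xEC = 11101100 → 3-byte char #2 = EC 94 BB.
Offset 7: leading byte 0xE2 = 11100010 → 3-byte char #3 = E2 87 A2.
Offset 10: leading byte 0xF0 = 11110000 → 4-byte char #4 = F0 90 91 8A.
Offset 14: leading byte 0xEE = 11101110 → 3-byte char #5 = EE 9D 95.
Offset 17: leading byte 0xE5 = 11100101 → 3-byte char #6 = E5 BD B0.
Offset 20: leading byte 0xE2 = 11100010 → 3-byte char #7 = E2 96 B1.
Leading byte 0xE2 = 11100010 matches 1110xxxx → 3-byte sequence.
Byte 1: 0xE2 = 11100010, payload 0010 (4 bits).
Byte 2: 0x96 = 10010110 (10xxxxxx ✓), payload 010110.
Byte 3: 0xB1 = 10110001 (10xxxxxx ✓), payload 110001.
Concatenate: 0010010110110001 = 0x25B1 (16 bits → U+25B1).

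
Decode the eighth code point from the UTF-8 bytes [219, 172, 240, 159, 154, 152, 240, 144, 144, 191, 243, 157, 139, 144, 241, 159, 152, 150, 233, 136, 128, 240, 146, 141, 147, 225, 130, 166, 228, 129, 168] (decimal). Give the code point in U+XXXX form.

Offset 0: leading byte 0xDB = 11011011 → 2-byte char #1 = DB AC.
Offset 2: leading byte 0xF0 = 11110000 → 4-byte char #2 = F0 9F 9A 98.
Offset 6: leading byte 0xF0 = 11110000 → 4-byte char #3 = F0 90 90 BF.
Offset 10: leading byte 0xF3 = 11110011 → 4-byte char #4 = F3 9D 8B 90.
Offset 14: leading byte 0xF1 = 11110001 → 4-byte char #5 = F1 9F 98 96.
Offset 18: leading byte 0xE9 = 11101001 → 3-byte char #6 = E9 88 80.
Offset 21: leading byte 0xF0 = 11110000 → 4-byte char #7 = F0 92 8D 93.
Offset 25: leading byte 0xE1 = 11100001 → 3-byte char #8 = E1 82 A6.
Leading byte 0xE1 = 11100001 matches 1110xxxx → 3-byte sequence.
Byte 1: 0xE1 = 11100001, payload 0001 (4 bits).
Byte 2: 0x82 = 10000010 (10xxxxxx ✓), payload 000010.
Byte 3: 0xA6 = 10100110 (10xxxxxx ✓), payload 100110.
Concatenate: 0001000010100110 = 0x10A6 (16 bits → U+10A6).

U+10A6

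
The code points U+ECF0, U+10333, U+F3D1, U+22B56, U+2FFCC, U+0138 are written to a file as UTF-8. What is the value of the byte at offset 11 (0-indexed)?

U+ECF0 → 3-byte form EE B3 B0 at offsets 0–2.
U+10333 → 4-byte form F0 90 8C B3 at offsets 3–6.
U+F3D1 → 3-byte form EF 8F 91 at offsets 7–9.
U+22B56 → 4-byte form F0 A2 AD 96 at offsets 10–13.
Offset 11 falls in char 4's range; it's byte 2 of F0 A2 AD 96 = 0xA2.

0xA2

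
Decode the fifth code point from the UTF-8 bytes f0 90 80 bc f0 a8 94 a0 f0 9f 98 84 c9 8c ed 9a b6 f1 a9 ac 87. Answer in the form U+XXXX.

U+D6B6

Offset 0: leading byte 0xF0 = 11110000 → 4-byte char #1 = F0 90 80 BC.
Offset 4: leading byte 0xF0 = 11110000 → 4-byte char #2 = F0 A8 94 A0.
Offset 8: leading byte 0xF0 = 11110000 → 4-byte char #3 = F0 9F 98 84.
Offset 12: leading byte 0xC9 = 11001001 → 2-byte char #4 = C9 8C.
Offset 14: leading byte 0xED = 11101101 → 3-byte char #5 = ED 9A B6.
Leading byte 0xED = 11101101 matches 1110xxxx → 3-byte sequence.
Byte 1: 0xED = 11101101, payload 1101 (4 bits).
Byte 2: 0x9A = 10011010 (10xxxxxx ✓), payload 011010.
Byte 3: 0xB6 = 10110110 (10xxxxxx ✓), payload 110110.
Concatenate: 1101011010110110 = 0xD6B6 (16 bits → U+D6B6).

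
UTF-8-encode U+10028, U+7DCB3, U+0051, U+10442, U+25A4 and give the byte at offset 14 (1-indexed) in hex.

0xE2

1-indexed offset 14 is 0-indexed offset 13.
U+10028 → 4-byte form F0 90 80 A8 at offsets 0–3.
U+7DCB3 → 4-byte form F1 BD B2 B3 at offsets 4–7.
U+0051 → 1-byte form 51 at offsets 8–8.
U+10442 → 4-byte form F0 90 91 82 at offsets 9–12.
U+25A4 → 3-byte form E2 96 A4 at offsets 13–15.
Offset 13 falls in char 5's range; it's byte 1 of E2 96 A4 = 0xE2.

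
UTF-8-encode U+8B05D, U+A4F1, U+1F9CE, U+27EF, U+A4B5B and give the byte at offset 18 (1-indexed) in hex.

1-indexed offset 18 is 0-indexed offset 17.
U+8B05D → 4-byte form F2 8B 81 9D at offsets 0–3.
U+A4F1 → 3-byte form EA 93 B1 at offsets 4–6.
U+1F9CE → 4-byte form F0 9F A7 8E at offsets 7–10.
U+27EF → 3-byte form E2 9F AF at offsets 11–13.
U+A4B5B → 4-byte form F2 A4 AD 9B at offsets 14–17.
Offset 17 falls in char 5's range; it's byte 4 of F2 A4 AD 9B = 0x9B.

0x9B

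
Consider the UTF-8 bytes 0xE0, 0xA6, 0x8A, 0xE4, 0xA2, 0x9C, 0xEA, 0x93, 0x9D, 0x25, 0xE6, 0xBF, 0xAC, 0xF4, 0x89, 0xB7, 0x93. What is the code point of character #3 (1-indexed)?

U+A4DD

Offset 0: leading byte 0xE0 = 11100000 → 3-byte char #1 = E0 A6 8A.
Offset 3: leading byte 0xE4 = 11100100 → 3-byte char #2 = E4 A2 9C.
Offset 6: leading byte 0xEA = 11101010 → 3-byte char #3 = EA 93 9D.
Leading byte 0xEA = 11101010 matches 1110xxxx → 3-byte sequence.
Byte 1: 0xEA = 11101010, payload 1010 (4 bits).
Byte 2: 0x93 = 10010011 (10xxxxxx ✓), payload 010011.
Byte 3: 0x9D = 10011101 (10xxxxxx ✓), payload 011101.
Concatenate: 1010010011011101 = 0xA4DD (16 bits → U+A4DD).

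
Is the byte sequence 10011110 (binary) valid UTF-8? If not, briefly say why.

invalid (continuation byte with no leading byte)

Byte 0x9E = 10011110 has the form 10xxxxxx — a continuation byte — but there is no preceding leading byte.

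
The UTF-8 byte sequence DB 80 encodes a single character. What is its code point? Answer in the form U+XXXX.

U+06C0

Leading byte 0xDB = 11011011 matches 110xxxxx → 2-byte sequence.
Byte 1: 0xDB = 11011011, payload 11011 (5 bits).
Byte 2: 0x80 = 10000000 (10xxxxxx ✓), payload 000000.
Concatenate: 11011000000 = 0x6C0 (11 bits → U+06C0).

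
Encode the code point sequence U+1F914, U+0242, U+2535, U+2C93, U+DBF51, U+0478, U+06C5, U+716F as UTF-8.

F0 9F A4 94 C9 82 E2 94 B5 E2 B2 93 F3 9B BD 91 D1 B8 DB 85 E7 85 AF

U+1F914: 4-byte form → F0 9F A4 94.
U+0242: 2-byte form → C9 82.
U+2535: 3-byte form → E2 94 B5.
U+2C93: 3-byte form → E2 B2 93.
U+DBF51: 4-byte form → F3 9B BD 91.
U+0478: 2-byte form → D1 B8.
U+06C5: 2-byte form → DB 85.
U+716F: 3-byte form → E7 85 AF.
Concatenated (23 bytes): F0 9F A4 94 C9 82 E2 94 B5 E2 B2 93 F3 9B BD 91 D1 B8 DB 85 E7 85 AF.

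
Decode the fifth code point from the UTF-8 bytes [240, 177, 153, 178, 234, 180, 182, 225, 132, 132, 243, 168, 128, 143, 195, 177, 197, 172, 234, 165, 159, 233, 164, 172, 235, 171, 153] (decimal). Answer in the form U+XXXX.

Offset 0: leading byte 0xF0 = 11110000 → 4-byte char #1 = F0 B1 99 B2.
Offset 4: leading byte 0xEA = 11101010 → 3-byte char #2 = EA B4 B6.
Offset 7: leading byte 0xE1 = 11100001 → 3-byte char #3 = E1 84 84.
Offset 10: leading byte 0xF3 = 11110011 → 4-byte char #4 = F3 A8 80 8F.
Offset 14: leading byte 0xC3 = 11000011 → 2-byte char #5 = C3 B1.
Leading byte 0xC3 = 11000011 matches 110xxxxx → 2-byte sequence.
Byte 1: 0xC3 = 11000011, payload 00011 (5 bits).
Byte 2: 0xB1 = 10110001 (10xxxxxx ✓), payload 110001.
Concatenate: 00011110001 = 0xF1 (11 bits → U+00F1).

U+00F1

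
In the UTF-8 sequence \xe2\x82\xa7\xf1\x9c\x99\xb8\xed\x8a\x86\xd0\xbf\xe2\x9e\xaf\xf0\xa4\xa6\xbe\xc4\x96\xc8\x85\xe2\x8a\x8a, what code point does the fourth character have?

U+043F

Offset 0: leading byte 0xE2 = 11100010 → 3-byte char #1 = E2 82 A7.
Offset 3: leading byte 0xF1 = 11110001 → 4-byte char #2 = F1 9C 99 B8.
Offset 7: leading byte 0xED = 11101101 → 3-byte char #3 = ED 8A 86.
Offset 10: leading byte 0xD0 = 11010000 → 2-byte char #4 = D0 BF.
Leading byte 0xD0 = 11010000 matches 110xxxxx → 2-byte sequence.
Byte 1: 0xD0 = 11010000, payload 10000 (5 bits).
Byte 2: 0xBF = 10111111 (10xxxxxx ✓), payload 111111.
Concatenate: 10000111111 = 0x43F (11 bits → U+043F).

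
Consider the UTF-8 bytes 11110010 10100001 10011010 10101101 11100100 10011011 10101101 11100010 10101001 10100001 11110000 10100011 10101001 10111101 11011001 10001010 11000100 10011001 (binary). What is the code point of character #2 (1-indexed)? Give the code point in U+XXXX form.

Offset 0: leading byte 0xF2 = 11110010 → 4-byte char #1 = F2 A1 9A AD.
Offset 4: leading byte 0xE4 = 11100100 → 3-byte char #2 = E4 9B AD.
Leading byte 0xE4 = 11100100 matches 1110xxxx → 3-byte sequence.
Byte 1: 0xE4 = 11100100, payload 0100 (4 bits).
Byte 2: 0x9B = 10011011 (10xxxxxx ✓), payload 011011.
Byte 3: 0xAD = 10101101 (10xxxxxx ✓), payload 101101.
Concatenate: 0100011011101101 = 0x46ED (16 bits → U+46ED).

U+46ED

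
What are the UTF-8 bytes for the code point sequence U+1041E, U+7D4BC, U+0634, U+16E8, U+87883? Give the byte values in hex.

U+1041E: 4-byte form → F0 90 90 9E.
U+7D4BC: 4-byte form → F1 BD 92 BC.
U+0634: 2-byte form → D8 B4.
U+16E8: 3-byte form → E1 9B A8.
U+87883: 4-byte form → F2 87 A2 83.
Concatenated (17 bytes): F0 90 90 9E F1 BD 92 BC D8 B4 E1 9B A8 F2 87 A2 83.

F0 90 90 9E F1 BD 92 BC D8 B4 E1 9B A8 F2 87 A2 83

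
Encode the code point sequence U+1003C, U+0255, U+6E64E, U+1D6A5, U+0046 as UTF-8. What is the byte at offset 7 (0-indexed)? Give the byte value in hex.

0xAE

U+1003C → 4-byte form F0 90 80 BC at offsets 0–3.
U+0255 → 2-byte form C9 95 at offsets 4–5.
U+6E64E → 4-byte form F1 AE 99 8E at offsets 6–9.
Offset 7 falls in char 3's range; it's byte 2 of F1 AE 99 8E = 0xAE.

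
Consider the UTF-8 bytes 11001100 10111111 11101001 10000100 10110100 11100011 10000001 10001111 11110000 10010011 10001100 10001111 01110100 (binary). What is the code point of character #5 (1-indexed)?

Offset 0: leading byte 0xCC = 11001100 → 2-byte char #1 = CC BF.
Offset 2: leading byte 0xE9 = 11101001 → 3-byte char #2 = E9 84 B4.
Offset 5: leading byte 0xE3 = 11100011 → 3-byte char #3 = E3 81 8F.
Offset 8: leading byte 0xF0 = 11110000 → 4-byte char #4 = F0 93 8C 8F.
Offset 12: leading byte 0x74 = 01110100 → 1-byte char #5 = 74.
Leading byte 0x74 = 01110100 matches 0xxxxxxx → 1-byte sequence.
Byte 1: 0x74 = 01110100, payload 1110100 (7 bits).
Concatenate: 1110100 = 0x74 (7 bits → U+0074).

U+0074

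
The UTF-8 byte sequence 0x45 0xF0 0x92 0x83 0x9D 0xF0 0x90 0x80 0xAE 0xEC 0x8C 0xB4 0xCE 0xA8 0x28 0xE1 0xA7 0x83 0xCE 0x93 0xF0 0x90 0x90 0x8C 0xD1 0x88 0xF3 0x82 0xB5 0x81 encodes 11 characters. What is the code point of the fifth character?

U+03A8

Offset 0: leading byte 0x45 = 01000101 → 1-byte char #1 = 45.
Offset 1: leading byte 0xF0 = 11110000 → 4-byte char #2 = F0 92 83 9D.
Offset 5: leading byte 0xF0 = 11110000 → 4-byte char #3 = F0 90 80 AE.
Offset 9: leading byte 0xEC = 11101100 → 3-byte char #4 = EC 8C B4.
Offset 12: leading byte 0xCE = 11001110 → 2-byte char #5 = CE A8.
Leading byte 0xCE = 11001110 matches 110xxxxx → 2-byte sequence.
Byte 1: 0xCE = 11001110, payload 01110 (5 bits).
Byte 2: 0xA8 = 10101000 (10xxxxxx ✓), payload 101000.
Concatenate: 01110101000 = 0x3A8 (11 bits → U+03A8).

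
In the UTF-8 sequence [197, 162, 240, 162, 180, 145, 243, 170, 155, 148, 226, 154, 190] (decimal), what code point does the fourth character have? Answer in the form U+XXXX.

U+26BE

Offset 0: leading byte 0xC5 = 11000101 → 2-byte char #1 = C5 A2.
Offset 2: leading byte 0xF0 = 11110000 → 4-byte char #2 = F0 A2 B4 91.
Offset 6: leading byte 0xF3 = 11110011 → 4-byte char #3 = F3 AA 9B 94.
Offset 10: leading byte 0xE2 = 11100010 → 3-byte char #4 = E2 9A BE.
Leading byte 0xE2 = 11100010 matches 1110xxxx → 3-byte sequence.
Byte 1: 0xE2 = 11100010, payload 0010 (4 bits).
Byte 2: 0x9A = 10011010 (10xxxxxx ✓), payload 011010.
Byte 3: 0xBE = 10111110 (10xxxxxx ✓), payload 111110.
Concatenate: 0010011010111110 = 0x26BE (16 bits → U+26BE).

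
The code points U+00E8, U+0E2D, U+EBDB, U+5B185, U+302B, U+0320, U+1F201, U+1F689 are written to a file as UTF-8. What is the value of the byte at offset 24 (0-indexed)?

0x89

U+00E8 → 2-byte form C3 A8 at offsets 0–1.
U+0E2D → 3-byte form E0 B8 AD at offsets 2–4.
U+EBDB → 3-byte form EE AF 9B at offsets 5–7.
U+5B185 → 4-byte form F1 9B 86 85 at offsets 8–11.
U+302B → 3-byte form E3 80 AB at offsets 12–14.
U+0320 → 2-byte form CC A0 at offsets 15–16.
U+1F201 → 4-byte form F0 9F 88 81 at offsets 17–20.
U+1F689 → 4-byte form F0 9F 9A 89 at offsets 21–24.
Offset 24 falls in char 8's range; it's byte 4 of F0 9F 9A 89 = 0x89.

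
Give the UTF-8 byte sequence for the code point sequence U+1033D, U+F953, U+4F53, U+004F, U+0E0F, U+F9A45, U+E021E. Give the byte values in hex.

F0 90 8C BD EF A5 93 E4 BD 93 4F E0 B8 8F F3 B9 A9 85 F3 A0 88 9E

U+1033D: 4-byte form → F0 90 8C BD.
U+F953: 3-byte form → EF A5 93.
U+4F53: 3-byte form → E4 BD 93.
U+004F: 1-byte form → 4F.
U+0E0F: 3-byte form → E0 B8 8F.
U+F9A45: 4-byte form → F3 B9 A9 85.
U+E021E: 4-byte form → F3 A0 88 9E.
Concatenated (22 bytes): F0 90 8C BD EF A5 93 E4 BD 93 4F E0 B8 8F F3 B9 A9 85 F3 A0 88 9E.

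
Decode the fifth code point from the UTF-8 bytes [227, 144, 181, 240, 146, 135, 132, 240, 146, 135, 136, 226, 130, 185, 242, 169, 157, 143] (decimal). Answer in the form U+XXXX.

U+A974F

Offset 0: leading byte 0xE3 = 11100011 → 3-byte char #1 = E3 90 B5.
Offset 3: leading byte 0xF0 = 11110000 → 4-byte char #2 = F0 92 87 84.
Offset 7: leading byte 0xF0 = 11110000 → 4-byte char #3 = F0 92 87 88.
Offset 11: leading byte 0xE2 = 11100010 → 3-byte char #4 = E2 82 B9.
Offset 14: leading byte 0xF2 = 11110010 → 4-byte char #5 = F2 A9 9D 8F.
Leading byte 0xF2 = 11110010 matches 11110xxx → 4-byte sequence.
Byte 1: 0xF2 = 11110010, payload 010 (3 bits).
Byte 2: 0xA9 = 10101001 (10xxxxxx ✓), payload 101001.
Byte 3: 0x9D = 10011101 (10xxxxxx ✓), payload 011101.
Byte 4: 0x8F = 10001111 (10xxxxxx ✓), payload 001111.
Concatenate: 010101001011101001111 = 0xA974F (21 bits → U+A974F).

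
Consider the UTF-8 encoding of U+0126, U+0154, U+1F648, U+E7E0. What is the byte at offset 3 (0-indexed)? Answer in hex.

0x94

U+0126 → 2-byte form C4 A6 at offsets 0–1.
U+0154 → 2-byte form C5 94 at offsets 2–3.
Offset 3 falls in char 2's range; it's byte 2 of C5 94 = 0x94.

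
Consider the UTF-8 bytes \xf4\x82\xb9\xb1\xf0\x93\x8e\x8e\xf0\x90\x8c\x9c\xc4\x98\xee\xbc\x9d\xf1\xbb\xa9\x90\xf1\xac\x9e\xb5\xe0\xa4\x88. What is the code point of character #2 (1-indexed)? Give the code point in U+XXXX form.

Offset 0: leading byte 0xF4 = 11110100 → 4-byte char #1 = F4 82 B9 B1.
Offset 4: leading byte 0xF0 = 11110000 → 4-byte char #2 = F0 93 8E 8E.
Leading byte 0xF0 = 11110000 matches 11110xxx → 4-byte sequence.
Byte 1: 0xF0 = 11110000, payload 000 (3 bits).
Byte 2: 0x93 = 10010011 (10xxxxxx ✓), payload 010011.
Byte 3: 0x8E = 10001110 (10xxxxxx ✓), payload 001110.
Byte 4: 0x8E = 10001110 (10xxxxxx ✓), payload 001110.
Concatenate: 000010011001110001110 = 0x1338E (21 bits → U+1338E).

U+1338E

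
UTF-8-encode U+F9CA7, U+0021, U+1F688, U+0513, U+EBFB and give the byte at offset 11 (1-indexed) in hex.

1-indexed offset 11 is 0-indexed offset 10.
U+F9CA7 → 4-byte form F3 B9 B2 A7 at offsets 0–3.
U+0021 → 1-byte form 21 at offsets 4–4.
U+1F688 → 4-byte form F0 9F 9A 88 at offsets 5–8.
U+0513 → 2-byte form D4 93 at offsets 9–10.
Offset 10 falls in char 4's range; it's byte 2 of D4 93 = 0x93.

0x93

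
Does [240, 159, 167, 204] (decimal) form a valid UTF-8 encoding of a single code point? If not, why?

Leading byte 0xF0 = 11110000 → 4-byte form.
Byte 4 is 0xCC = 11001100, which is not 10xxxxxx — expected a continuation byte.

invalid (non-continuation byte where continuation expected)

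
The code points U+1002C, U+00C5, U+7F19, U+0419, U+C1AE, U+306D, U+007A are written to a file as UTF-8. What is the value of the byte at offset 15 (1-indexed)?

1-indexed offset 15 is 0-indexed offset 14.
U+1002C → 4-byte form F0 90 80 AC at offsets 0–3.
U+00C5 → 2-byte form C3 85 at offsets 4–5.
U+7F19 → 3-byte form E7 BC 99 at offsets 6–8.
U+0419 → 2-byte form D0 99 at offsets 9–10.
U+C1AE → 3-byte form EC 86 AE at offsets 11–13.
U+306D → 3-byte form E3 81 AD at offsets 14–16.
Offset 14 falls in char 6's range; it's byte 1 of E3 81 AD = 0xE3.

0xE3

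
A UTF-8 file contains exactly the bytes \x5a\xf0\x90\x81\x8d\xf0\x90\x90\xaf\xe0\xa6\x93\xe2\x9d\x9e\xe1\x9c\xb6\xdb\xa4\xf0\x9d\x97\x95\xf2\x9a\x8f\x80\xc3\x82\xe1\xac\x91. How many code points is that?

11

Byte at offset 0: 0x5A = 01011010 → 1-byte char (#1). Advance 1.
Byte at offset 1: 0xF0 = 11110000 → 4-byte char (#2). Advance 4.
Byte at offset 5: 0xF0 = 11110000 → 4-byte char (#3). Advance 4.
Byte at offset 9: 0xE0 = 11100000 → 3-byte char (#4). Advance 3.
Byte at offset 12: 0xE2 = 11100010 → 3-byte char (#5). Advance 3.
Byte at offset 15: 0xE1 = 11100001 → 3-byte char (#6). Advance 3.
Byte at offset 18: 0xDB = 11011011 → 2-byte char (#7). Advance 2.
Byte at offset 20: 0xF0 = 11110000 → 4-byte char (#8). Advance 4.
Byte at offset 24: 0xF2 = 11110010 → 4-byte char (#9). Advance 4.
Byte at offset 28: 0xC3 = 11000011 → 2-byte char (#10). Advance 2.
Byte at offset 30: 0xE1 = 11100001 → 3-byte char (#11). Advance 3.
Reached end at offset 33 after 11 code points.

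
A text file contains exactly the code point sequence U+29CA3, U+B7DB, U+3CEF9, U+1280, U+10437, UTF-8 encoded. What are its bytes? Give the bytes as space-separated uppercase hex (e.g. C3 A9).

F0 A9 B2 A3 EB 9F 9B F0 BC BB B9 E1 8A 80 F0 90 90 B7

U+29CA3: 4-byte form → F0 A9 B2 A3.
U+B7DB: 3-byte form → EB 9F 9B.
U+3CEF9: 4-byte form → F0 BC BB B9.
U+1280: 3-byte form → E1 8A 80.
U+10437: 4-byte form → F0 90 90 B7.
Concatenated (18 bytes): F0 A9 B2 A3 EB 9F 9B F0 BC BB B9 E1 8A 80 F0 90 90 B7.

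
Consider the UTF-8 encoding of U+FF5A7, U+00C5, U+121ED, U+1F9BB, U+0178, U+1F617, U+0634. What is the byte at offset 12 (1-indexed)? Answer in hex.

0x9F

1-indexed offset 12 is 0-indexed offset 11.
U+FF5A7 → 4-byte form F3 BF 96 A7 at offsets 0–3.
U+00C5 → 2-byte form C3 85 at offsets 4–5.
U+121ED → 4-byte form F0 92 87 AD at offsets 6–9.
U+1F9BB → 4-byte form F0 9F A6 BB at offsets 10–13.
Offset 11 falls in char 4's range; it's byte 2 of F0 9F A6 BB = 0x9F.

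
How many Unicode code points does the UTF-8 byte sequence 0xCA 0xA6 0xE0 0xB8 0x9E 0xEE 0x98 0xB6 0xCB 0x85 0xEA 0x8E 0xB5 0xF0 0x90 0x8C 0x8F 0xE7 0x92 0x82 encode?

7

Byte at offset 0: 0xCA = 11001010 → 2-byte char (#1). Advance 2.
Byte at offset 2: 0xE0 = 11100000 → 3-byte char (#2). Advance 3.
Byte at offset 5: 0xEE = 11101110 → 3-byte char (#3). Advance 3.
Byte at offset 8: 0xCB = 11001011 → 2-byte char (#4). Advance 2.
Byte at offset 10: 0xEA = 11101010 → 3-byte char (#5). Advance 3.
Byte at offset 13: 0xF0 = 11110000 → 4-byte char (#6). Advance 4.
Byte at offset 17: 0xE7 = 11100111 → 3-byte char (#7). Advance 3.
Reached end at offset 20 after 7 code points.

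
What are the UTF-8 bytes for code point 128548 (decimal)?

F0 9F 98 A4

U+1F624 = 0x1F624 = 128548 decimal. In range U+10000–U+10FFFF → 4-byte form: 11110xxx 10xxxxxx 10xxxxxx 10xxxxxx.
Binary (21 bits): 000011111011000100100.
Split 3+6+6+6: 000 | 011111 | 011000 | 100100.
Byte 1: 11110000 = 0xF0.
Byte 2: 10011111 = 0x9F.
Byte 3: 10011000 = 0x98.
Byte 4: 10100100 = 0xA4.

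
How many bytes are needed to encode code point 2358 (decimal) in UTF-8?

U+0936 = 0x936. UTF-8 uses 1 byte below 0x80, 2 below 0x800, 3 below 0x10000, 4 up to 0x10FFFF. 0x936 is in U+0800–U+FFFF → 3 bytes.

3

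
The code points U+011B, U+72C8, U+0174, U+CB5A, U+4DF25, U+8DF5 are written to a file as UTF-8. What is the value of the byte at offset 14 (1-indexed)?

1-indexed offset 14 is 0-indexed offset 13.
U+011B → 2-byte form C4 9B at offsets 0–1.
U+72C8 → 3-byte form E7 8B 88 at offsets 2–4.
U+0174 → 2-byte form C5 B4 at offsets 5–6.
U+CB5A → 3-byte form EC AD 9A at offsets 7–9.
U+4DF25 → 4-byte form F1 8D BC A5 at offsets 10–13.
Offset 13 falls in char 5's range; it's byte 4 of F1 8D BC A5 = 0xA5.

0xA5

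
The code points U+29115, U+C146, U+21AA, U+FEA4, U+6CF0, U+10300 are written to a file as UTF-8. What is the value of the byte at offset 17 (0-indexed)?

0x90

U+29115 → 4-byte form F0 A9 84 95 at offsets 0–3.
U+C146 → 3-byte form EC 85 86 at offsets 4–6.
U+21AA → 3-byte form E2 86 AA at offsets 7–9.
U+FEA4 → 3-byte form EF BA A4 at offsets 10–12.
U+6CF0 → 3-byte form E6 B3 B0 at offsets 13–15.
U+10300 → 4-byte form F0 90 8C 80 at offsets 16–19.
Offset 17 falls in char 6's range; it's byte 2 of F0 90 8C 80 = 0x90.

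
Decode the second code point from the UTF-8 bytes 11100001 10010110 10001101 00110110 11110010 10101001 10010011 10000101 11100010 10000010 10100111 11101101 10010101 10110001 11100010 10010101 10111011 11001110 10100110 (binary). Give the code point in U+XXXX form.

Offset 0: leading byte 0xE1 = 11100001 → 3-byte char #1 = E1 96 8D.
Offset 3: leading byte 0x36 = 00110110 → 1-byte char #2 = 36.
Leading byte 0x36 = 00110110 matches 0xxxxxxx → 1-byte sequence.
Byte 1: 0x36 = 00110110, payload 0110110 (7 bits).
Concatenate: 0110110 = 0x36 (7 bits → U+0036).

U+0036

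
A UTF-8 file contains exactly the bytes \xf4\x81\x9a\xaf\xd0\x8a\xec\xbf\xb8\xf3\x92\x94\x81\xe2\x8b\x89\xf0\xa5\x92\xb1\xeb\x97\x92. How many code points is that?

Byte at offset 0: 0xF4 = 11110100 → 4-byte char (#1). Advance 4.
Byte at offset 4: 0xD0 = 11010000 → 2-byte char (#2). Advance 2.
Byte at offset 6: 0xEC = 11101100 → 3-byte char (#3). Advance 3.
Byte at offset 9: 0xF3 = 11110011 → 4-byte char (#4). Advance 4.
Byte at offset 13: 0xE2 = 11100010 → 3-byte char (#5). Advance 3.
Byte at offset 16: 0xF0 = 11110000 → 4-byte char (#6). Advance 4.
Byte at offset 20: 0xEB = 11101011 → 3-byte char (#7). Advance 3.
Reached end at offset 23 after 7 code points.

7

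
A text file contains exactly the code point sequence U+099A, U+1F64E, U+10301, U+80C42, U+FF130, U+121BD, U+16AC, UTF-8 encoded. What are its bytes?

U+099A: 3-byte form → E0 A6 9A.
U+1F64E: 4-byte form → F0 9F 99 8E.
U+10301: 4-byte form → F0 90 8C 81.
U+80C42: 4-byte form → F2 80 B1 82.
U+FF130: 4-byte form → F3 BF 84 B0.
U+121BD: 4-byte form → F0 92 86 BD.
U+16AC: 3-byte form → E1 9A AC.
Concatenated (26 bytes): E0 A6 9A F0 9F 99 8E F0 90 8C 81 F2 80 B1 82 F3 BF 84 B0 F0 92 86 BD E1 9A AC.

E0 A6 9A F0 9F 99 8E F0 90 8C 81 F2 80 B1 82 F3 BF 84 B0 F0 92 86 BD E1 9A AC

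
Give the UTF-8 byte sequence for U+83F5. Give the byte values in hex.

U+83F5 = 0x83F5 = 33781 decimal. In range U+0800–U+FFFF → 3-byte form: 1110xxxx 10xxxxxx 10xxxxxx.
Binary (16 bits): 1000001111110101.
Split 4+6+6: 1000 | 001111 | 110101.
Byte 1: 11101000 = 0xE8.
Byte 2: 10001111 = 0x8F.
Byte 3: 10110101 = 0xB5.

E8 8F B5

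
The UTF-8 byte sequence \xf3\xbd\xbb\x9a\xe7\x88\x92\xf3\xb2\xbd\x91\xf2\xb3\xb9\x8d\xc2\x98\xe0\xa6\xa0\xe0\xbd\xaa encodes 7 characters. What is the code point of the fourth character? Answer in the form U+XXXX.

Offset 0: leading byte 0xF3 = 11110011 → 4-byte char #1 = F3 BD BB 9A.
Offset 4: leading byte 0xE7 = 11100111 → 3-byte char #2 = E7 88 92.
Offset 7: leading byte 0xF3 = 11110011 → 4-byte char #3 = F3 B2 BD 91.
Offset 11: leading byte 0xF2 = 11110010 → 4-byte char #4 = F2 B3 B9 8D.
Leading byte 0xF2 = 11110010 matches 11110xxx → 4-byte sequence.
Byte 1: 0xF2 = 11110010, payload 010 (3 bits).
Byte 2: 0xB3 = 10110011 (10xxxxxx ✓), payload 110011.
Byte 3: 0xB9 = 10111001 (10xxxxxx ✓), payload 111001.
Byte 4: 0x8D = 10001101 (10xxxxxx ✓), payload 001101.
Concatenate: 010110011111001001101 = 0xB3E4D (21 bits → U+B3E4D).

U+B3E4D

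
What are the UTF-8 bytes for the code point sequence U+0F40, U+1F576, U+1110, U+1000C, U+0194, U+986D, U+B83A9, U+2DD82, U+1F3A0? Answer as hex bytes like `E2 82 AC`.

U+0F40: 3-byte form → E0 BD 80.
U+1F576: 4-byte form → F0 9F 95 B6.
U+1110: 3-byte form → E1 84 90.
U+1000C: 4-byte form → F0 90 80 8C.
U+0194: 2-byte form → C6 94.
U+986D: 3-byte form → E9 A1 AD.
U+B83A9: 4-byte form → F2 B8 8E A9.
U+2DD82: 4-byte form → F0 AD B6 82.
U+1F3A0: 4-byte form → F0 9F 8E A0.
Concatenated (31 bytes): E0 BD 80 F0 9F 95 B6 E1 84 90 F0 90 80 8C C6 94 E9 A1 AD F2 B8 8E A9 F0 AD B6 82 F0 9F 8E A0.

E0 BD 80 F0 9F 95 B6 E1 84 90 F0 90 80 8C C6 94 E9 A1 AD F2 B8 8E A9 F0 AD B6 82 F0 9F 8E A0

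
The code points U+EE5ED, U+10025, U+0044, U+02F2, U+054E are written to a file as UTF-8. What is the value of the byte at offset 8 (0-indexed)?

U+EE5ED → 4-byte form F3 AE 97 AD at offsets 0–3.
U+10025 → 4-byte form F0 90 80 A5 at offsets 4–7.
U+0044 → 1-byte form 44 at offsets 8–8.
Offset 8 falls in char 3's range; it's byte 1 of 44 = 0x44.

0x44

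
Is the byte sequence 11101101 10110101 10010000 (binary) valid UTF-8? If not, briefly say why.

Structurally a 3-byte sequence; payload = 0xDD50.
But 0xDD50 is in U+D800–U+DFFF, the surrogate range. Surrogates are not Unicode scalar values and are forbidden in UTF-8.

invalid (encodes a surrogate (U+D800–U+DFFF))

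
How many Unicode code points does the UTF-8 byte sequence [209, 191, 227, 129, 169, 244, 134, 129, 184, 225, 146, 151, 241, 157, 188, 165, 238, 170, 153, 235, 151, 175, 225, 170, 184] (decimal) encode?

8

Byte at offset 0: 0xD1 = 11010001 → 2-byte char (#1). Advance 2.
Byte at offset 2: 0xE3 = 11100011 → 3-byte char (#2). Advance 3.
Byte at offset 5: 0xF4 = 11110100 → 4-byte char (#3). Advance 4.
Byte at offset 9: 0xE1 = 11100001 → 3-byte char (#4). Advance 3.
Byte at offset 12: 0xF1 = 11110001 → 4-byte char (#5). Advance 4.
Byte at offset 16: 0xEE = 11101110 → 3-byte char (#6). Advance 3.
Byte at offset 19: 0xEB = 11101011 → 3-byte char (#7). Advance 3.
Byte at offset 22: 0xE1 = 11100001 → 3-byte char (#8). Advance 3.
Reached end at offset 25 after 8 code points.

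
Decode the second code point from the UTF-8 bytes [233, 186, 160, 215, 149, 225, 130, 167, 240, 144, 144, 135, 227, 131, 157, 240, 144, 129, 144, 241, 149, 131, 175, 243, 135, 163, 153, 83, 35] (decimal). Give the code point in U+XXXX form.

U+05D5

Offset 0: leading byte 0xE9 = 11101001 → 3-byte char #1 = E9 BA A0.
Offset 3: leading byte 0xD7 = 11010111 → 2-byte char #2 = D7 95.
Leading byte 0xD7 = 11010111 matches 110xxxxx → 2-byte sequence.
Byte 1: 0xD7 = 11010111, payload 10111 (5 bits).
Byte 2: 0x95 = 10010101 (10xxxxxx ✓), payload 010101.
Concatenate: 10111010101 = 0x5D5 (11 bits → U+05D5).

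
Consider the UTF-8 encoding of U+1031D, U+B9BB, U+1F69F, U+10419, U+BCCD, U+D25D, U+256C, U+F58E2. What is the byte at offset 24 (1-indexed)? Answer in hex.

0xAC

1-indexed offset 24 is 0-indexed offset 23.
U+1031D → 4-byte form F0 90 8C 9D at offsets 0–3.
U+B9BB → 3-byte form EB A6 BB at offsets 4–6.
U+1F69F → 4-byte form F0 9F 9A 9F at offsets 7–10.
U+10419 → 4-byte form F0 90 90 99 at offsets 11–14.
U+BCCD → 3-byte form EB B3 8D at offsets 15–17.
U+D25D → 3-byte form ED 89 9D at offsets 18–20.
U+256C → 3-byte form E2 95 AC at offsets 21–23.
Offset 23 falls in char 7's range; it's byte 3 of E2 95 AC = 0xAC.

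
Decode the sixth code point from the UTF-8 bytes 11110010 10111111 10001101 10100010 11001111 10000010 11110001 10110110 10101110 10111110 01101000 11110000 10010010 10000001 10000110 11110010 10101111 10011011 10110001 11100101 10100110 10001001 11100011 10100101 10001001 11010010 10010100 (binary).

Offset 0: leading byte 0xF2 = 11110010 → 4-byte char #1 = F2 BF 8D A2.
Offset 4: leading byte 0xCF = 11001111 → 2-byte char #2 = CF 82.
Offset 6: leading byte 0xF1 = 11110001 → 4-byte char #3 = F1 B6 AE BE.
Offset 10: leading byte 0x68 = 01101000 → 1-byte char #4 = 68.
Offset 11: leading byte 0xF0 = 11110000 → 4-byte char #5 = F0 92 81 86.
Offset 15: leading byte 0xF2 = 11110010 → 4-byte char #6 = F2 AF 9B B1.
Leading byte 0xF2 = 11110010 matches 11110xxx → 4-byte sequence.
Byte 1: 0xF2 = 11110010, payload 010 (3 bits).
Byte 2: 0xAF = 10101111 (10xxxxxx ✓), payload 101111.
Byte 3: 0x9B = 10011011 (10xxxxxx ✓), payload 011011.
Byte 4: 0xB1 = 10110001 (10xxxxxx ✓), payload 110001.
Concatenate: 010101111011011110001 = 0xAF6F1 (21 bits → U+AF6F1).

U+AF6F1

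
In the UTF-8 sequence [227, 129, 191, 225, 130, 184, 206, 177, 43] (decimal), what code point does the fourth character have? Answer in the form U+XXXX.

Offset 0: leading byte 0xE3 = 11100011 → 3-byte char #1 = E3 81 BF.
Offset 3: leading byte 0xE1 = 11100001 → 3-byte char #2 = E1 82 B8.
Offset 6: leading byte 0xCE = 11001110 → 2-byte char #3 = CE B1.
Offset 8: leading byte 0x2B = 00101011 → 1-byte char #4 = 2B.
Leading byte 0x2B = 00101011 matches 0xxxxxxx → 1-byte sequence.
Byte 1: 0x2B = 00101011, payload 0101011 (7 bits).
Concatenate: 0101011 = 0x2B (7 bits → U+002B).

U+002B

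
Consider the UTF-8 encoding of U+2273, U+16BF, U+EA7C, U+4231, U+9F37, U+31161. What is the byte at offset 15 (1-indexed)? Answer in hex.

0xB7

1-indexed offset 15 is 0-indexed offset 14.
U+2273 → 3-byte form E2 89 B3 at offsets 0–2.
U+16BF → 3-byte form E1 9A BF at offsets 3–5.
U+EA7C → 3-byte form EE A9 BC at offsets 6–8.
U+4231 → 3-byte form E4 88 B1 at offsets 9–11.
U+9F37 → 3-byte form E9 BC B7 at offsets 12–14.
Offset 14 falls in char 5's range; it's byte 3 of E9 BC B7 = 0xB7.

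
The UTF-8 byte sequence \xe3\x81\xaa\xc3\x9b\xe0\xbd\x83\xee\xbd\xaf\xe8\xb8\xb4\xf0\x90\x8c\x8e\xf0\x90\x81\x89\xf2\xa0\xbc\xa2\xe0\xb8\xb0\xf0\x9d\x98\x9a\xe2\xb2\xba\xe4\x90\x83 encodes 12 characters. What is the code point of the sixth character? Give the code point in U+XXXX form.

Offset 0: leading byte 0xE3 = 11100011 → 3-byte char #1 = E3 81 AA.
Offset 3: leading byte 0xC3 = 11000011 → 2-byte char #2 = C3 9B.
Offset 5: leading byte 0xE0 = 11100000 → 3-byte char #3 = E0 BD 83.
Offset 8: leading byte 0xEE = 11101110 → 3-byte char #4 = EE BD AF.
Offset 11: leading byte 0xE8 = 11101000 → 3-byte char #5 = E8 B8 B4.
Offset 14: leading byte 0xF0 = 11110000 → 4-byte char #6 = F0 90 8C 8E.
Leading byte 0xF0 = 11110000 matches 11110xxx → 4-byte sequence.
Byte 1: 0xF0 = 11110000, payload 000 (3 bits).
Byte 2: 0x90 = 10010000 (10xxxxxx ✓), payload 010000.
Byte 3: 0x8C = 10001100 (10xxxxxx ✓), payload 001100.
Byte 4: 0x8E = 10001110 (10xxxxxx ✓), payload 001110.
Concatenate: 000010000001100001110 = 0x1030E (21 bits → U+1030E).

U+1030E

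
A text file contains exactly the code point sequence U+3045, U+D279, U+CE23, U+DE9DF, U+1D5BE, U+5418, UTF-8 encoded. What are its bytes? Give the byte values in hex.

E3 81 85 ED 89 B9 EC B8 A3 F3 9E A7 9F F0 9D 96 BE E5 90 98

U+3045: 3-byte form → E3 81 85.
U+D279: 3-byte form → ED 89 B9.
U+CE23: 3-byte form → EC B8 A3.
U+DE9DF: 4-byte form → F3 9E A7 9F.
U+1D5BE: 4-byte form → F0 9D 96 BE.
U+5418: 3-byte form → E5 90 98.
Concatenated (20 bytes): E3 81 85 ED 89 B9 EC B8 A3 F3 9E A7 9F F0 9D 96 BE E5 90 98.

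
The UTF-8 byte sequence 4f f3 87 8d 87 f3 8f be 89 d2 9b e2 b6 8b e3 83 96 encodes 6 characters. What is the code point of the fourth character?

Offset 0: leading byte 0x4F = 01001111 → 1-byte char #1 = 4F.
Offset 1: leading byte 0xF3 = 11110011 → 4-byte char #2 = F3 87 8D 87.
Offset 5: leading byte 0xF3 = 11110011 → 4-byte char #3 = F3 8F BE 89.
Offset 9: leading byte 0xD2 = 11010010 → 2-byte char #4 = D2 9B.
Leading byte 0xD2 = 11010010 matches 110xxxxx → 2-byte sequence.
Byte 1: 0xD2 = 11010010, payload 10010 (5 bits).
Byte 2: 0x9B = 10011011 (10xxxxxx ✓), payload 011011.
Concatenate: 10010011011 = 0x49B (11 bits → U+049B).

U+049B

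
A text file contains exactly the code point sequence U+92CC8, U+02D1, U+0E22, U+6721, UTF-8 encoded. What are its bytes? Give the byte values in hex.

U+92CC8: 4-byte form → F2 92 B3 88.
U+02D1: 2-byte form → CB 91.
U+0E22: 3-byte form → E0 B8 A2.
U+6721: 3-byte form → E6 9C A1.
Concatenated (12 bytes): F2 92 B3 88 CB 91 E0 B8 A2 E6 9C A1.

F2 92 B3 88 CB 91 E0 B8 A2 E6 9C A1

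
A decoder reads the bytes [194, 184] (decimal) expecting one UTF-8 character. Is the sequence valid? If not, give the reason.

valid

Leading byte 0xC2 = 11000010 → 2-byte form.
Continuation bytes 0xB8=10111000 all match 10xxxxxx.
Decoded value 0xB8 is ≥ 0x80 (shortest form) and not a surrogate.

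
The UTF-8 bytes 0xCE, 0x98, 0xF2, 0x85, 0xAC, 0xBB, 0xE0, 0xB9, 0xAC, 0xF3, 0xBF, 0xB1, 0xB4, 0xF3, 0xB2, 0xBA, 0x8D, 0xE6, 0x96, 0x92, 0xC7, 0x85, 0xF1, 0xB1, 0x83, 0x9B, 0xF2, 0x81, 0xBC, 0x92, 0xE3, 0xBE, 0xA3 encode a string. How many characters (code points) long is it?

Byte at offset 0: 0xCE = 11001110 → 2-byte char (#1). Advance 2.
Byte at offset 2: 0xF2 = 11110010 → 4-byte char (#2). Advance 4.
Byte at offset 6: 0xE0 = 11100000 → 3-byte char (#3). Advance 3.
Byte at offset 9: 0xF3 = 11110011 → 4-byte char (#4). Advance 4.
Byte at offset 13: 0xF3 = 11110011 → 4-byte char (#5). Advance 4.
Byte at offset 17: 0xE6 = 11100110 → 3-byte char (#6). Advance 3.
Byte at offset 20: 0xC7 = 11000111 → 2-byte char (#7). Advance 2.
Byte at offset 22: 0xF1 = 11110001 → 4-byte char (#8). Advance 4.
Byte at offset 26: 0xF2 = 11110010 → 4-byte char (#9). Advance 4.
Byte at offset 30: 0xE3 = 11100011 → 3-byte char (#10). Advance 3.
Reached end at offset 33 after 10 code points.

10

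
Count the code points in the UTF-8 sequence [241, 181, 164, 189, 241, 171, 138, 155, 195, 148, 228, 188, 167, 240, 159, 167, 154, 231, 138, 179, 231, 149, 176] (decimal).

Byte at offset 0: 0xF1 = 11110001 → 4-byte char (#1). Advance 4.
Byte at offset 4: 0xF1 = 11110001 → 4-byte char (#2). Advance 4.
Byte at offset 8: 0xC3 = 11000011 → 2-byte char (#3). Advance 2.
Byte at offset 10: 0xE4 = 11100100 → 3-byte char (#4). Advance 3.
Byte at offset 13: 0xF0 = 11110000 → 4-byte char (#5). Advance 4.
Byte at offset 17: 0xE7 = 11100111 → 3-byte char (#6). Advance 3.
Byte at offset 20: 0xE7 = 11100111 → 3-byte char (#7). Advance 3.
Reached end at offset 23 after 7 code points.

7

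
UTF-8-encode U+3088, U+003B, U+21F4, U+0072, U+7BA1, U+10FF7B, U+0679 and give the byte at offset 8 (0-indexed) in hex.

0xE7

U+3088 → 3-byte form E3 82 88 at offsets 0–2.
U+003B → 1-byte form 3B at offsets 3–3.
U+21F4 → 3-byte form E2 87 B4 at offsets 4–6.
U+0072 → 1-byte form 72 at offsets 7–7.
U+7BA1 → 3-byte form E7 AE A1 at offsets 8–10.
Offset 8 falls in char 5's range; it's byte 1 of E7 AE A1 = 0xE7.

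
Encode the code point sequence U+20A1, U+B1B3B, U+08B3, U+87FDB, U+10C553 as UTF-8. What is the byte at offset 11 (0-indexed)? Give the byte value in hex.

0x87

U+20A1 → 3-byte form E2 82 A1 at offsets 0–2.
U+B1B3B → 4-byte form F2 B1 AC BB at offsets 3–6.
U+08B3 → 3-byte form E0 A2 B3 at offsets 7–9.
U+87FDB → 4-byte form F2 87 BF 9B at offsets 10–13.
Offset 11 falls in char 4's range; it's byte 2 of F2 87 BF 9B = 0x87.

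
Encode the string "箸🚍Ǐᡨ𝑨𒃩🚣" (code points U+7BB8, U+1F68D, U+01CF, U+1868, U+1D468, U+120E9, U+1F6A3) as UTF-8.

E7 AE B8 F0 9F 9A 8D C7 8F E1 A1 A8 F0 9D 91 A8 F0 92 83 A9 F0 9F 9A A3

U+7BB8: 3-byte form → E7 AE B8.
U+1F68D: 4-byte form → F0 9F 9A 8D.
U+01CF: 2-byte form → C7 8F.
U+1868: 3-byte form → E1 A1 A8.
U+1D468: 4-byte form → F0 9D 91 A8.
U+120E9: 4-byte form → F0 92 83 A9.
U+1F6A3: 4-byte form → F0 9F 9A A3.
Concatenated (24 bytes): E7 AE B8 F0 9F 9A 8D C7 8F E1 A1 A8 F0 9D 91 A8 F0 92 83 A9 F0 9F 9A A3.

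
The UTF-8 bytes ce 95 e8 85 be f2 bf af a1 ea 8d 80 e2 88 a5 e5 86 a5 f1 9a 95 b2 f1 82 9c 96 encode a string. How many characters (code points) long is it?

8

Byte at offset 0: 0xCE = 11001110 → 2-byte char (#1). Advance 2.
Byte at offset 2: 0xE8 = 11101000 → 3-byte char (#2). Advance 3.
Byte at offset 5: 0xF2 = 11110010 → 4-byte char (#3). Advance 4.
Byte at offset 9: 0xEA = 11101010 → 3-byte char (#4). Advance 3.
Byte at offset 12: 0xE2 = 11100010 → 3-byte char (#5). Advance 3.
Byte at offset 15: 0xE5 = 11100101 → 3-byte char (#6). Advance 3.
Byte at offset 18: 0xF1 = 11110001 → 4-byte char (#7). Advance 4.
Byte at offset 22: 0xF1 = 11110001 → 4-byte char (#8). Advance 4.
Reached end at offset 26 after 8 code points.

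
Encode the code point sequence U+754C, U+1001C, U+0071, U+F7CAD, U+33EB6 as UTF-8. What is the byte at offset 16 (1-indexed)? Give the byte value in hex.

1-indexed offset 16 is 0-indexed offset 15.
U+754C → 3-byte form E7 95 8C at offsets 0–2.
U+1001C → 4-byte form F0 90 80 9C at offsets 3–6.
U+0071 → 1-byte form 71 at offsets 7–7.
U+F7CAD → 4-byte form F3 B7 B2 AD at offsets 8–11.
U+33EB6 → 4-byte form F0 B3 BA B6 at offsets 12–15.
Offset 15 falls in char 5's range; it's byte 4 of F0 B3 BA B6 = 0xB6.

0xB6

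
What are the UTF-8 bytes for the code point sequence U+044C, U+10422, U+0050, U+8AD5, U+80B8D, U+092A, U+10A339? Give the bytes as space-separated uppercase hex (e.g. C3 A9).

U+044C: 2-byte form → D1 8C.
U+10422: 4-byte form → F0 90 90 A2.
U+0050: 1-byte form → 50.
U+8AD5: 3-byte form → E8 AB 95.
U+80B8D: 4-byte form → F2 80 AE 8D.
U+092A: 3-byte form → E0 A4 AA.
U+10A339: 4-byte form → F4 8A 8C B9.
Concatenated (21 bytes): D1 8C F0 90 90 A2 50 E8 AB 95 F2 80 AE 8D E0 A4 AA F4 8A 8C B9.

D1 8C F0 90 90 A2 50 E8 AB 95 F2 80 AE 8D E0 A4 AA F4 8A 8C B9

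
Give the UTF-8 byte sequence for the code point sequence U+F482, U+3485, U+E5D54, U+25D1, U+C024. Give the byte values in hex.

U+F482: 3-byte form → EF 92 82.
U+3485: 3-byte form → E3 92 85.
U+E5D54: 4-byte form → F3 A5 B5 94.
U+25D1: 3-byte form → E2 97 91.
U+C024: 3-byte form → EC 80 A4.
Concatenated (16 bytes): EF 92 82 E3 92 85 F3 A5 B5 94 E2 97 91 EC 80 A4.

EF 92 82 E3 92 85 F3 A5 B5 94 E2 97 91 EC 80 A4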